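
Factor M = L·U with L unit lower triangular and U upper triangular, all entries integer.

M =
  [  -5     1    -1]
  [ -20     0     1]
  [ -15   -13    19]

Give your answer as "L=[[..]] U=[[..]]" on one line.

  R1 -= 4·R0 → [0,-4,5]
  R2 -= 3·R0 → [0,-16,22]
  R2 -= 4·R1 → [0,0,2]

L=[[1,0,0],[4,1,0],[3,4,1]] U=[[-5,1,-1],[0,-4,5],[0,0,2]]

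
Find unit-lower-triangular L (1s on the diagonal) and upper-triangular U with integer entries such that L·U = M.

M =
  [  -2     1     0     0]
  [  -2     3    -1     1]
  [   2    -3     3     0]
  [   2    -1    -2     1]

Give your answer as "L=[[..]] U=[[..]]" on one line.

L=[[1,0,0,0],[1,1,0,0],[-1,-1,1,0],[-1,0,-1,1]] U=[[-2,1,0,0],[0,2,-1,1],[0,0,2,1],[0,0,0,2]]

  row1 -= 1·row0 → [0,2,-1,1]
  row2 -= -1·row0 → [0,-2,3,0]
  row3 -= -1·row0 → [0,0,-2,1]
  row2 -= -1·row1 → [0,0,2,1]
  row3 -= 0·row1 → [0,0,-2,1]
  row3 -= -1·row2 → [0,0,0,2]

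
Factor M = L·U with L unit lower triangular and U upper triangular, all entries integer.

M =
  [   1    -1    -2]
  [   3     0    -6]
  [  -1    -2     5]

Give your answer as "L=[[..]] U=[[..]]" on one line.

  R1 -= 3·R0 → [0,3,0]
  R2 -= -1·R0 → [0,-3,3]
  R2 -= -1·R1 → [0,0,3]

L=[[1,0,0],[3,1,0],[-1,-1,1]] U=[[1,-1,-2],[0,3,0],[0,0,3]]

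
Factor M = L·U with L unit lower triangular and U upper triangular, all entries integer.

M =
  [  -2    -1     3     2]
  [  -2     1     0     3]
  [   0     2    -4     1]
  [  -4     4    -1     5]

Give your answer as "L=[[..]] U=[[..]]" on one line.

  R1 -= 1·R0 → [0,2,-3,1]
  R2 -= 0·R0 → [0,2,-4,1]
  R3 -= 2·R0 → [0,6,-7,1]
  R2 -= 1·R1 → [0,0,-1,0]
  R3 -= 3·R1 → [0,0,2,-2]
  R3 -= -2·R2 → [0,0,0,-2]

L=[[1,0,0,0],[1,1,0,0],[0,1,1,0],[2,3,-2,1]] U=[[-2,-1,3,2],[0,2,-3,1],[0,0,-1,0],[0,0,0,-2]]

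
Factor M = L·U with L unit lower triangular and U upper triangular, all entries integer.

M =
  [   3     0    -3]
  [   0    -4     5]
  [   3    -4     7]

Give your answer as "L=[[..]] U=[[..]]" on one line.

L=[[1,0,0],[0,1,0],[1,1,1]] U=[[3,0,-3],[0,-4,5],[0,0,5]]

  r1 -= 0·r0 → [0,-4,5]
  r2 -= 1·r0 → [0,-4,10]
  r2 -= 1·r1 → [0,0,5]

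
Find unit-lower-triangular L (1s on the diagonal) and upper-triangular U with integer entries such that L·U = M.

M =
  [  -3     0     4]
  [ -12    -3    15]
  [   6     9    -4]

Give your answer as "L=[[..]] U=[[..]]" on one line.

L=[[1,0,0],[4,1,0],[-2,-3,1]] U=[[-3,0,4],[0,-3,-1],[0,0,1]]

  r1 -= 4·r0 → [0,-3,-1]
  r2 -= -2·r0 → [0,9,4]
  r2 -= -3·r1 → [0,0,1]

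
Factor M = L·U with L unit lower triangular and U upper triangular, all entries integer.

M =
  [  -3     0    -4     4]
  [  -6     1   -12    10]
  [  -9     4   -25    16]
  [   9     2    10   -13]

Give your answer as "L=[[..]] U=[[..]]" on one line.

  row1 -= 2·row0 → [0,1,-4,2]
  row2 -= 3·row0 → [0,4,-13,4]
  row3 -= -3·row0 → [0,2,-2,-1]
  row2 -= 4·row1 → [0,0,3,-4]
  row3 -= 2·row1 → [0,0,6,-5]
  row3 -= 2·row2 → [0,0,0,3]

L=[[1,0,0,0],[2,1,0,0],[3,4,1,0],[-3,2,2,1]] U=[[-3,0,-4,4],[0,1,-4,2],[0,0,3,-4],[0,0,0,3]]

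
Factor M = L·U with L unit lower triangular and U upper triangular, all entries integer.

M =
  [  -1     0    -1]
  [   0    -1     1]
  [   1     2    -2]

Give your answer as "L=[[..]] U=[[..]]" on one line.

L=[[1,0,0],[0,1,0],[-1,-2,1]] U=[[-1,0,-1],[0,-1,1],[0,0,-1]]

  R1 -= 0·R0 → [0,-1,1]
  R2 -= -1·R0 → [0,2,-3]
  R2 -= -2·R1 → [0,0,-1]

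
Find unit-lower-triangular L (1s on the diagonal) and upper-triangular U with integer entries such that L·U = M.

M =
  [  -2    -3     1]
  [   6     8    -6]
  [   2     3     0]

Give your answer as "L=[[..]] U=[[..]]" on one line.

L=[[1,0,0],[-3,1,0],[-1,0,1]] U=[[-2,-3,1],[0,-1,-3],[0,0,1]]

  r1 -= -3·r0 → [0,-1,-3]
  r2 -= -1·r0 → [0,0,1]
  r2 -= 0·r1 → [0,0,1]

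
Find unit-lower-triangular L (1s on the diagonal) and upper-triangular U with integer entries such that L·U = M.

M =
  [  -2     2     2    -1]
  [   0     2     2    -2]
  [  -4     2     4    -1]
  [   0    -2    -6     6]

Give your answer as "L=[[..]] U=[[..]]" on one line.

L=[[1,0,0,0],[0,1,0,0],[2,-1,1,0],[0,-1,-2,1]] U=[[-2,2,2,-1],[0,2,2,-2],[0,0,2,-1],[0,0,0,2]]

  R1 -= 0·R0 → [0,2,2,-2]
  R2 -= 2·R0 → [0,-2,0,1]
  R3 -= 0·R0 → [0,-2,-6,6]
  R2 -= -1·R1 → [0,0,2,-1]
  R3 -= -1·R1 → [0,0,-4,4]
  R3 -= -2·R2 → [0,0,0,2]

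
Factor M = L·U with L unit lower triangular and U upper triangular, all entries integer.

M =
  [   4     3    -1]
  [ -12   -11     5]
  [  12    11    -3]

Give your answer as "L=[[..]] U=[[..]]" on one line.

  r1 -= -3·r0 → [0,-2,2]
  r2 -= 3·r0 → [0,2,0]
  r2 -= -1·r1 → [0,0,2]

L=[[1,0,0],[-3,1,0],[3,-1,1]] U=[[4,3,-1],[0,-2,2],[0,0,2]]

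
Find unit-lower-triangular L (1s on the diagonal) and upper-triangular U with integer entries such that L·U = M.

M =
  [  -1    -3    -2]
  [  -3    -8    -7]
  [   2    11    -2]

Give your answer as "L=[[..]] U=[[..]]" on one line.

  R1 -= 3·R0 → [0,1,-1]
  R2 -= -2·R0 → [0,5,-6]
  R2 -= 5·R1 → [0,0,-1]

L=[[1,0,0],[3,1,0],[-2,5,1]] U=[[-1,-3,-2],[0,1,-1],[0,0,-1]]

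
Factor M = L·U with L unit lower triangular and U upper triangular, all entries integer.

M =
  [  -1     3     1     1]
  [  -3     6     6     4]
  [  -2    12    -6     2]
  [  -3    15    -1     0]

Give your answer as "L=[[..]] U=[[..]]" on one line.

L=[[1,0,0,0],[3,1,0,0],[2,-2,1,0],[3,-2,-1,1]] U=[[-1,3,1,1],[0,-3,3,1],[0,0,-2,2],[0,0,0,1]]

  r1 -= 3·r0 → [0,-3,3,1]
  r2 -= 2·r0 → [0,6,-8,0]
  r3 -= 3·r0 → [0,6,-4,-3]
  r2 -= -2·r1 → [0,0,-2,2]
  r3 -= -2·r1 → [0,0,2,-1]
  r3 -= -1·r2 → [0,0,0,1]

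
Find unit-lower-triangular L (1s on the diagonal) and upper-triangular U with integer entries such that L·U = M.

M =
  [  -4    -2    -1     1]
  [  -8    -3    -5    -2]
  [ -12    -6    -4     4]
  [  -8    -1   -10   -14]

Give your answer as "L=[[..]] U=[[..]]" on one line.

L=[[1,0,0,0],[2,1,0,0],[3,0,1,0],[2,3,-1,1]] U=[[-4,-2,-1,1],[0,1,-3,-4],[0,0,-1,1],[0,0,0,-3]]

  R1 -= 2·R0 → [0,1,-3,-4]
  R2 -= 3·R0 → [0,0,-1,1]
  R3 -= 2·R0 → [0,3,-8,-16]
  R2 -= 0·R1 → [0,0,-1,1]
  R3 -= 3·R1 → [0,0,1,-4]
  R3 -= -1·R2 → [0,0,0,-3]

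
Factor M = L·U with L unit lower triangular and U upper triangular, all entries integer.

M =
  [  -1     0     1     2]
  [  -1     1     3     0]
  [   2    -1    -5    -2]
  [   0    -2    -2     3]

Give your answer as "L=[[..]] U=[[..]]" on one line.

  R1 -= 1·R0 → [0,1,2,-2]
  R2 -= -2·R0 → [0,-1,-3,2]
  R3 -= 0·R0 → [0,-2,-2,3]
  R2 -= -1·R1 → [0,0,-1,0]
  R3 -= -2·R1 → [0,0,2,-1]
  R3 -= -2·R2 → [0,0,0,-1]

L=[[1,0,0,0],[1,1,0,0],[-2,-1,1,0],[0,-2,-2,1]] U=[[-1,0,1,2],[0,1,2,-2],[0,0,-1,0],[0,0,0,-1]]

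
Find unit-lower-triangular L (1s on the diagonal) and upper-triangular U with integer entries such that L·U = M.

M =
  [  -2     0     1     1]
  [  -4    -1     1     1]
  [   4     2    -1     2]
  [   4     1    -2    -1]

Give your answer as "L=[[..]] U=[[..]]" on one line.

L=[[1,0,0,0],[2,1,0,0],[-2,-2,1,0],[-2,-1,1,1]] U=[[-2,0,1,1],[0,-1,-1,-1],[0,0,-1,2],[0,0,0,-2]]

  r1 -= 2·r0 → [0,-1,-1,-1]
  r2 -= -2·r0 → [0,2,1,4]
  r3 -= -2·r0 → [0,1,0,1]
  r2 -= -2·r1 → [0,0,-1,2]
  r3 -= -1·r1 → [0,0,-1,0]
  r3 -= 1·r2 → [0,0,0,-2]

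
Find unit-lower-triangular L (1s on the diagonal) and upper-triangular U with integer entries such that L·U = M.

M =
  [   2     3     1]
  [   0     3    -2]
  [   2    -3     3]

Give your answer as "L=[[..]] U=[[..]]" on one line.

L=[[1,0,0],[0,1,0],[1,-2,1]] U=[[2,3,1],[0,3,-2],[0,0,-2]]

  r1 -= 0·r0 → [0,3,-2]
  r2 -= 1·r0 → [0,-6,2]
  r2 -= -2·r1 → [0,0,-2]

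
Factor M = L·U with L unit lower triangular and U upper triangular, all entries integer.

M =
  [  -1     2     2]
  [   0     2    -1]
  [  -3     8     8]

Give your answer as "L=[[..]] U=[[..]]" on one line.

L=[[1,0,0],[0,1,0],[3,1,1]] U=[[-1,2,2],[0,2,-1],[0,0,3]]

  R1 -= 0·R0 → [0,2,-1]
  R2 -= 3·R0 → [0,2,2]
  R2 -= 1·R1 → [0,0,3]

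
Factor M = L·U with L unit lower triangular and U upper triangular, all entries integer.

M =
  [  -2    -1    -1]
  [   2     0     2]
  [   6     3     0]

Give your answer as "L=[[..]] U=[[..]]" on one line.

L=[[1,0,0],[-1,1,0],[-3,0,1]] U=[[-2,-1,-1],[0,-1,1],[0,0,-3]]

  R1 -= -1·R0 → [0,-1,1]
  R2 -= -3·R0 → [0,0,-3]
  R2 -= 0·R1 → [0,0,-3]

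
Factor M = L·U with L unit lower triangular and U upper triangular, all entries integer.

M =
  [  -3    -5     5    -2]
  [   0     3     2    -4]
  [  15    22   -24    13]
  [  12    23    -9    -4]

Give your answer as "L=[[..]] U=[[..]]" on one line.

  row1 -= 0·row0 → [0,3,2,-4]
  row2 -= -5·row0 → [0,-3,1,3]
  row3 -= -4·row0 → [0,3,11,-12]
  row2 -= -1·row1 → [0,0,3,-1]
  row3 -= 1·row1 → [0,0,9,-8]
  row3 -= 3·row2 → [0,0,0,-5]

L=[[1,0,0,0],[0,1,0,0],[-5,-1,1,0],[-4,1,3,1]] U=[[-3,-5,5,-2],[0,3,2,-4],[0,0,3,-1],[0,0,0,-5]]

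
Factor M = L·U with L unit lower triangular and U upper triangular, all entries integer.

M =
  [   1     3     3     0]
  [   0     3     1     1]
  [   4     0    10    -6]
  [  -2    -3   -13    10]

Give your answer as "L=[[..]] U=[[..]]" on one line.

L=[[1,0,0,0],[0,1,0,0],[4,-4,1,0],[-2,1,-4,1]] U=[[1,3,3,0],[0,3,1,1],[0,0,2,-2],[0,0,0,1]]

  r1 -= 0·r0 → [0,3,1,1]
  r2 -= 4·r0 → [0,-12,-2,-6]
  r3 -= -2·r0 → [0,3,-7,10]
  r2 -= -4·r1 → [0,0,2,-2]
  r3 -= 1·r1 → [0,0,-8,9]
  r3 -= -4·r2 → [0,0,0,1]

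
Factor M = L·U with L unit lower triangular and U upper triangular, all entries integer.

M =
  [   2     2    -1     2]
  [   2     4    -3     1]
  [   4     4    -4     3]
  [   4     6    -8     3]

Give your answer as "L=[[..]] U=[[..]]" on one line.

  r1 -= 1·r0 → [0,2,-2,-1]
  r2 -= 2·r0 → [0,0,-2,-1]
  r3 -= 2·r0 → [0,2,-6,-1]
  r2 -= 0·r1 → [0,0,-2,-1]
  r3 -= 1·r1 → [0,0,-4,0]
  r3 -= 2·r2 → [0,0,0,2]

L=[[1,0,0,0],[1,1,0,0],[2,0,1,0],[2,1,2,1]] U=[[2,2,-1,2],[0,2,-2,-1],[0,0,-2,-1],[0,0,0,2]]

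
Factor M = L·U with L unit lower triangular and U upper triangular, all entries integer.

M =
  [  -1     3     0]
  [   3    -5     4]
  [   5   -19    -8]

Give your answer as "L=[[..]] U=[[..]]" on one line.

  r1 -= -3·r0 → [0,4,4]
  r2 -= -5·r0 → [0,-4,-8]
  r2 -= -1·r1 → [0,0,-4]

L=[[1,0,0],[-3,1,0],[-5,-1,1]] U=[[-1,3,0],[0,4,4],[0,0,-4]]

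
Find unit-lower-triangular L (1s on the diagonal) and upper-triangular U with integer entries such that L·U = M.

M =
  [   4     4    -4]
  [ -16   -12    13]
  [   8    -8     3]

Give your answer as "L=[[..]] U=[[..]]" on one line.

  row1 -= -4·row0 → [0,4,-3]
  row2 -= 2·row0 → [0,-16,11]
  row2 -= -4·row1 → [0,0,-1]

L=[[1,0,0],[-4,1,0],[2,-4,1]] U=[[4,4,-4],[0,4,-3],[0,0,-1]]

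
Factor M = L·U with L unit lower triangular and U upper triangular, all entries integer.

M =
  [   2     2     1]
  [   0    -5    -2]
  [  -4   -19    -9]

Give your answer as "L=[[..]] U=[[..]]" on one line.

  R1 -= 0·R0 → [0,-5,-2]
  R2 -= -2·R0 → [0,-15,-7]
  R2 -= 3·R1 → [0,0,-1]

L=[[1,0,0],[0,1,0],[-2,3,1]] U=[[2,2,1],[0,-5,-2],[0,0,-1]]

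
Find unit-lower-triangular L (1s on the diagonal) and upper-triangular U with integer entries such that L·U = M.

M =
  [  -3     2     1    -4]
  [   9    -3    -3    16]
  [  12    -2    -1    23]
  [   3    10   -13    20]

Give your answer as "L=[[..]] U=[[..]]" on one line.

  R1 -= -3·R0 → [0,3,0,4]
  R2 -= -4·R0 → [0,6,3,7]
  R3 -= -1·R0 → [0,12,-12,16]
  R2 -= 2·R1 → [0,0,3,-1]
  R3 -= 4·R1 → [0,0,-12,0]
  R3 -= -4·R2 → [0,0,0,-4]

L=[[1,0,0,0],[-3,1,0,0],[-4,2,1,0],[-1,4,-4,1]] U=[[-3,2,1,-4],[0,3,0,4],[0,0,3,-1],[0,0,0,-4]]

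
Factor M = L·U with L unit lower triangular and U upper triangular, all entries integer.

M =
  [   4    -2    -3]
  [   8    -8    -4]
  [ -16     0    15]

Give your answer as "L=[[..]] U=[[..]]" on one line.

  R1 -= 2·R0 → [0,-4,2]
  R2 -= -4·R0 → [0,-8,3]
  R2 -= 2·R1 → [0,0,-1]

L=[[1,0,0],[2,1,0],[-4,2,1]] U=[[4,-2,-3],[0,-4,2],[0,0,-1]]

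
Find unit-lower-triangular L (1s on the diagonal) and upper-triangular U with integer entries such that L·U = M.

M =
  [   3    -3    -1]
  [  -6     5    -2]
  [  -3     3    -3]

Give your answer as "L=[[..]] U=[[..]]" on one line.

L=[[1,0,0],[-2,1,0],[-1,0,1]] U=[[3,-3,-1],[0,-1,-4],[0,0,-4]]

  r1 -= -2·r0 → [0,-1,-4]
  r2 -= -1·r0 → [0,0,-4]
  r2 -= 0·r1 → [0,0,-4]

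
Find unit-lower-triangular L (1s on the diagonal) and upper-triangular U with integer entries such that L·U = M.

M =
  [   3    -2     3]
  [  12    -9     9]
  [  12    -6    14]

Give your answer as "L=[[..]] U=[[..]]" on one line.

  r1 -= 4·r0 → [0,-1,-3]
  r2 -= 4·r0 → [0,2,2]
  r2 -= -2·r1 → [0,0,-4]

L=[[1,0,0],[4,1,0],[4,-2,1]] U=[[3,-2,3],[0,-1,-3],[0,0,-4]]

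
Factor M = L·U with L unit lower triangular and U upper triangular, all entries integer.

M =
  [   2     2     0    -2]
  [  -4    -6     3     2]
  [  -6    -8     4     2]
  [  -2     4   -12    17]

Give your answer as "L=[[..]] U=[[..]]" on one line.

  R1 -= -2·R0 → [0,-2,3,-2]
  R2 -= -3·R0 → [0,-2,4,-4]
  R3 -= -1·R0 → [0,6,-12,15]
  R2 -= 1·R1 → [0,0,1,-2]
  R3 -= -3·R1 → [0,0,-3,9]
  R3 -= -3·R2 → [0,0,0,3]

L=[[1,0,0,0],[-2,1,0,0],[-3,1,1,0],[-1,-3,-3,1]] U=[[2,2,0,-2],[0,-2,3,-2],[0,0,1,-2],[0,0,0,3]]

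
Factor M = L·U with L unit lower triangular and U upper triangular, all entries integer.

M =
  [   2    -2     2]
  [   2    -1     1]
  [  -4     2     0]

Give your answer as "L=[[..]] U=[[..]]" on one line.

  R1 -= 1·R0 → [0,1,-1]
  R2 -= -2·R0 → [0,-2,4]
  R2 -= -2·R1 → [0,0,2]

L=[[1,0,0],[1,1,0],[-2,-2,1]] U=[[2,-2,2],[0,1,-1],[0,0,2]]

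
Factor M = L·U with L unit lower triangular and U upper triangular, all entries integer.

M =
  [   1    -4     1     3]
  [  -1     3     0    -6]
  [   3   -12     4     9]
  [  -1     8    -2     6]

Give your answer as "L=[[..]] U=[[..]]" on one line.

  row1 -= -1·row0 → [0,-1,1,-3]
  row2 -= 3·row0 → [0,0,1,0]
  row3 -= -1·row0 → [0,4,-1,9]
  row2 -= 0·row1 → [0,0,1,0]
  row3 -= -4·row1 → [0,0,3,-3]
  row3 -= 3·row2 → [0,0,0,-3]

L=[[1,0,0,0],[-1,1,0,0],[3,0,1,0],[-1,-4,3,1]] U=[[1,-4,1,3],[0,-1,1,-3],[0,0,1,0],[0,0,0,-3]]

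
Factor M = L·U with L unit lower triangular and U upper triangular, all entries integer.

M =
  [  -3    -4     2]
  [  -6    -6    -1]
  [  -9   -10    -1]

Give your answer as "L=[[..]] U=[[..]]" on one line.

  R1 -= 2·R0 → [0,2,-5]
  R2 -= 3·R0 → [0,2,-7]
  R2 -= 1·R1 → [0,0,-2]

L=[[1,0,0],[2,1,0],[3,1,1]] U=[[-3,-4,2],[0,2,-5],[0,0,-2]]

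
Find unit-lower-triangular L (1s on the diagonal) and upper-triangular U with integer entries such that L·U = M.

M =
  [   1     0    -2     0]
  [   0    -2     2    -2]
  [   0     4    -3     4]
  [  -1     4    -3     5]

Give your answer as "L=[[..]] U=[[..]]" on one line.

L=[[1,0,0,0],[0,1,0,0],[0,-2,1,0],[-1,-2,-1,1]] U=[[1,0,-2,0],[0,-2,2,-2],[0,0,1,0],[0,0,0,1]]

  r1 -= 0·r0 → [0,-2,2,-2]
  r2 -= 0·r0 → [0,4,-3,4]
  r3 -= -1·r0 → [0,4,-5,5]
  r2 -= -2·r1 → [0,0,1,0]
  r3 -= -2·r1 → [0,0,-1,1]
  r3 -= -1·r2 → [0,0,0,1]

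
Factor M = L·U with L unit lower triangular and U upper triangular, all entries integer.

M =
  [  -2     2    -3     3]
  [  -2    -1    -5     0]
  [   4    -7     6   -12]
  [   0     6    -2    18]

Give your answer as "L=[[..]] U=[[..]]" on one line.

L=[[1,0,0,0],[1,1,0,0],[-2,1,1,0],[0,-2,-3,1]] U=[[-2,2,-3,3],[0,-3,-2,-3],[0,0,2,-3],[0,0,0,3]]

  r1 -= 1·r0 → [0,-3,-2,-3]
  r2 -= -2·r0 → [0,-3,0,-6]
  r3 -= 0·r0 → [0,6,-2,18]
  r2 -= 1·r1 → [0,0,2,-3]
  r3 -= -2·r1 → [0,0,-6,12]
  r3 -= -3·r2 → [0,0,0,3]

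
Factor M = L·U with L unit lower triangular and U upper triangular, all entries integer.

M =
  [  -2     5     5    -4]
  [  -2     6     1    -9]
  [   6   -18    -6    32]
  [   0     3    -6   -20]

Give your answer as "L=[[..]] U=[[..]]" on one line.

L=[[1,0,0,0],[1,1,0,0],[-3,-3,1,0],[0,3,-2,1]] U=[[-2,5,5,-4],[0,1,-4,-5],[0,0,-3,5],[0,0,0,5]]

  row1 -= 1·row0 → [0,1,-4,-5]
  row2 -= -3·row0 → [0,-3,9,20]
  row3 -= 0·row0 → [0,3,-6,-20]
  row2 -= -3·row1 → [0,0,-3,5]
  row3 -= 3·row1 → [0,0,6,-5]
  row3 -= -2·row2 → [0,0,0,5]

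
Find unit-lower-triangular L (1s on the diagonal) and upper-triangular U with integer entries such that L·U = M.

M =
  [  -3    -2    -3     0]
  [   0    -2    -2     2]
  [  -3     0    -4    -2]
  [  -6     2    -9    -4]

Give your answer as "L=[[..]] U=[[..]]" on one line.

L=[[1,0,0,0],[0,1,0,0],[1,-1,1,0],[2,-3,3,1]] U=[[-3,-2,-3,0],[0,-2,-2,2],[0,0,-3,0],[0,0,0,2]]

  row1 -= 0·row0 → [0,-2,-2,2]
  row2 -= 1·row0 → [0,2,-1,-2]
  row3 -= 2·row0 → [0,6,-3,-4]
  row2 -= -1·row1 → [0,0,-3,0]
  row3 -= -3·row1 → [0,0,-9,2]
  row3 -= 3·row2 → [0,0,0,2]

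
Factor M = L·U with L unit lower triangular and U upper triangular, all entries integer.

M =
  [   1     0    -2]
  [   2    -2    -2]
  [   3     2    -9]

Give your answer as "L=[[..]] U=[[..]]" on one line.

L=[[1,0,0],[2,1,0],[3,-1,1]] U=[[1,0,-2],[0,-2,2],[0,0,-1]]

  r1 -= 2·r0 → [0,-2,2]
  r2 -= 3·r0 → [0,2,-3]
  r2 -= -1·r1 → [0,0,-1]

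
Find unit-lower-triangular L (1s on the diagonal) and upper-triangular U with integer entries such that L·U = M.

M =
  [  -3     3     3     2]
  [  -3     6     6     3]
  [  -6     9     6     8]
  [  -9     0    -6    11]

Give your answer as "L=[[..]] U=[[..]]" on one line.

L=[[1,0,0,0],[1,1,0,0],[2,1,1,0],[3,-3,2,1]] U=[[-3,3,3,2],[0,3,3,1],[0,0,-3,3],[0,0,0,2]]

  r1 -= 1·r0 → [0,3,3,1]
  r2 -= 2·r0 → [0,3,0,4]
  r3 -= 3·r0 → [0,-9,-15,5]
  r2 -= 1·r1 → [0,0,-3,3]
  r3 -= -3·r1 → [0,0,-6,8]
  r3 -= 2·r2 → [0,0,0,2]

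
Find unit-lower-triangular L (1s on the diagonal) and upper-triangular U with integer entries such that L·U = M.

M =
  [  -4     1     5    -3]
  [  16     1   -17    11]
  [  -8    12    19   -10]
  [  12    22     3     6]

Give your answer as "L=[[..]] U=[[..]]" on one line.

L=[[1,0,0,0],[-4,1,0,0],[2,2,1,0],[-3,5,1,1]] U=[[-4,1,5,-3],[0,5,3,-1],[0,0,3,-2],[0,0,0,4]]

  R1 -= -4·R0 → [0,5,3,-1]
  R2 -= 2·R0 → [0,10,9,-4]
  R3 -= -3·R0 → [0,25,18,-3]
  R2 -= 2·R1 → [0,0,3,-2]
  R3 -= 5·R1 → [0,0,3,2]
  R3 -= 1·R2 → [0,0,0,4]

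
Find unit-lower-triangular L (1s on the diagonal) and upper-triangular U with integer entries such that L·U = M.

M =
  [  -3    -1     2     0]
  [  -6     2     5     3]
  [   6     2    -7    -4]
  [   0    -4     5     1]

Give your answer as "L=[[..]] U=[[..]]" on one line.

  r1 -= 2·r0 → [0,4,1,3]
  r2 -= -2·r0 → [0,0,-3,-4]
  r3 -= 0·r0 → [0,-4,5,1]
  r2 -= 0·r1 → [0,0,-3,-4]
  r3 -= -1·r1 → [0,0,6,4]
  r3 -= -2·r2 → [0,0,0,-4]

L=[[1,0,0,0],[2,1,0,0],[-2,0,1,0],[0,-1,-2,1]] U=[[-3,-1,2,0],[0,4,1,3],[0,0,-3,-4],[0,0,0,-4]]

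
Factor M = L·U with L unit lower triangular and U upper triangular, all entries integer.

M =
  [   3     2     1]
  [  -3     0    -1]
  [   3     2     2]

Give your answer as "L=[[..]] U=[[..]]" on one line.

  r1 -= -1·r0 → [0,2,0]
  r2 -= 1·r0 → [0,0,1]
  r2 -= 0·r1 → [0,0,1]

L=[[1,0,0],[-1,1,0],[1,0,1]] U=[[3,2,1],[0,2,0],[0,0,1]]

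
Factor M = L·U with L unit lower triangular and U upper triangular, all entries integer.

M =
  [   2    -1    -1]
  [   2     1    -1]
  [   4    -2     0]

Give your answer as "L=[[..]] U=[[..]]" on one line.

  R1 -= 1·R0 → [0,2,0]
  R2 -= 2·R0 → [0,0,2]
  R2 -= 0·R1 → [0,0,2]

L=[[1,0,0],[1,1,0],[2,0,1]] U=[[2,-1,-1],[0,2,0],[0,0,2]]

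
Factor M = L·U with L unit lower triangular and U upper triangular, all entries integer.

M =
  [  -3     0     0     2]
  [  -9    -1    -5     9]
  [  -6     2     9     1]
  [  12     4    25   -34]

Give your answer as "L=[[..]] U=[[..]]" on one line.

  R1 -= 3·R0 → [0,-1,-5,3]
  R2 -= 2·R0 → [0,2,9,-3]
  R3 -= -4·R0 → [0,4,25,-26]
  R2 -= -2·R1 → [0,0,-1,3]
  R3 -= -4·R1 → [0,0,5,-14]
  R3 -= -5·R2 → [0,0,0,1]

L=[[1,0,0,0],[3,1,0,0],[2,-2,1,0],[-4,-4,-5,1]] U=[[-3,0,0,2],[0,-1,-5,3],[0,0,-1,3],[0,0,0,1]]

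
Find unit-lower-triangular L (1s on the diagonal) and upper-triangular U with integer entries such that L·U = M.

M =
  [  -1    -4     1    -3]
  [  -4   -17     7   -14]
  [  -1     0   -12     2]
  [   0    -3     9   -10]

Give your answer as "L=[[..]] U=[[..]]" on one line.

  R1 -= 4·R0 → [0,-1,3,-2]
  R2 -= 1·R0 → [0,4,-13,5]
  R3 -= 0·R0 → [0,-3,9,-10]
  R2 -= -4·R1 → [0,0,-1,-3]
  R3 -= 3·R1 → [0,0,0,-4]
  R3 -= 0·R2 → [0,0,0,-4]

L=[[1,0,0,0],[4,1,0,0],[1,-4,1,0],[0,3,0,1]] U=[[-1,-4,1,-3],[0,-1,3,-2],[0,0,-1,-3],[0,0,0,-4]]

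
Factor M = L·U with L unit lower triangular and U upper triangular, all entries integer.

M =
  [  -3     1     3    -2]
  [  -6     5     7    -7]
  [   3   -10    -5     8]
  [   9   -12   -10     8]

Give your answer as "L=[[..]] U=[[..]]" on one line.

L=[[1,0,0,0],[2,1,0,0],[-1,-3,1,0],[-3,-3,2,1]] U=[[-3,1,3,-2],[0,3,1,-3],[0,0,1,-3],[0,0,0,-1]]

  R1 -= 2·R0 → [0,3,1,-3]
  R2 -= -1·R0 → [0,-9,-2,6]
  R3 -= -3·R0 → [0,-9,-1,2]
  R2 -= -3·R1 → [0,0,1,-3]
  R3 -= -3·R1 → [0,0,2,-7]
  R3 -= 2·R2 → [0,0,0,-1]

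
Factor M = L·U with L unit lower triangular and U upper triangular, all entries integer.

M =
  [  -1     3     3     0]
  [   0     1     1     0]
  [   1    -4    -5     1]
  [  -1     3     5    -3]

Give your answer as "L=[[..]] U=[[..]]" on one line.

  row1 -= 0·row0 → [0,1,1,0]
  row2 -= -1·row0 → [0,-1,-2,1]
  row3 -= 1·row0 → [0,0,2,-3]
  row2 -= -1·row1 → [0,0,-1,1]
  row3 -= 0·row1 → [0,0,2,-3]
  row3 -= -2·row2 → [0,0,0,-1]

L=[[1,0,0,0],[0,1,0,0],[-1,-1,1,0],[1,0,-2,1]] U=[[-1,3,3,0],[0,1,1,0],[0,0,-1,1],[0,0,0,-1]]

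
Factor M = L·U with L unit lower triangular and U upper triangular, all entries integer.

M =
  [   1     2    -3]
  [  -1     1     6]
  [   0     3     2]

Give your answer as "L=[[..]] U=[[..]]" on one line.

  R1 -= -1·R0 → [0,3,3]
  R2 -= 0·R0 → [0,3,2]
  R2 -= 1·R1 → [0,0,-1]

L=[[1,0,0],[-1,1,0],[0,1,1]] U=[[1,2,-3],[0,3,3],[0,0,-1]]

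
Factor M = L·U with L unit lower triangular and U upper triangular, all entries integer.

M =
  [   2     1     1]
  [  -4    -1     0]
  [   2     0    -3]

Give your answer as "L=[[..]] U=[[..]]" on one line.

L=[[1,0,0],[-2,1,0],[1,-1,1]] U=[[2,1,1],[0,1,2],[0,0,-2]]

  row1 -= -2·row0 → [0,1,2]
  row2 -= 1·row0 → [0,-1,-4]
  row2 -= -1·row1 → [0,0,-2]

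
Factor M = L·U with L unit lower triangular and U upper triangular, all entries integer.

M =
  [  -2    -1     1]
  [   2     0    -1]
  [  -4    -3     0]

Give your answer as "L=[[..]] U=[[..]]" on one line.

  r1 -= -1·r0 → [0,-1,0]
  r2 -= 2·r0 → [0,-1,-2]
  r2 -= 1·r1 → [0,0,-2]

L=[[1,0,0],[-1,1,0],[2,1,1]] U=[[-2,-1,1],[0,-1,0],[0,0,-2]]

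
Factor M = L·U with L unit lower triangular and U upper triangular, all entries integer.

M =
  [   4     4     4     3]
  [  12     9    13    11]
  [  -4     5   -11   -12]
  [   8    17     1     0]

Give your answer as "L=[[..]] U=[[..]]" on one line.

L=[[1,0,0,0],[3,1,0,0],[-1,-3,1,0],[2,-3,1,1]] U=[[4,4,4,3],[0,-3,1,2],[0,0,-4,-3],[0,0,0,3]]

  R1 -= 3·R0 → [0,-3,1,2]
  R2 -= -1·R0 → [0,9,-7,-9]
  R3 -= 2·R0 → [0,9,-7,-6]
  R2 -= -3·R1 → [0,0,-4,-3]
  R3 -= -3·R1 → [0,0,-4,0]
  R3 -= 1·R2 → [0,0,0,3]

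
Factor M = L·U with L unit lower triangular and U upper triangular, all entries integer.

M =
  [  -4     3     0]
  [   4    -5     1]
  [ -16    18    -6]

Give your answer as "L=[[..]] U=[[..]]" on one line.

L=[[1,0,0],[-1,1,0],[4,-3,1]] U=[[-4,3,0],[0,-2,1],[0,0,-3]]

  R1 -= -1·R0 → [0,-2,1]
  R2 -= 4·R0 → [0,6,-6]
  R2 -= -3·R1 → [0,0,-3]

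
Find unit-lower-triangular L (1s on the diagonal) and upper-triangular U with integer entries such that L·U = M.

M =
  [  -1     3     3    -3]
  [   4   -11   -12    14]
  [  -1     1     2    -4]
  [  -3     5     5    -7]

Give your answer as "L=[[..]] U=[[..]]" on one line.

L=[[1,0,0,0],[-4,1,0,0],[1,-2,1,0],[3,-4,4,1]] U=[[-1,3,3,-3],[0,1,0,2],[0,0,-1,3],[0,0,0,-2]]

  R1 -= -4·R0 → [0,1,0,2]
  R2 -= 1·R0 → [0,-2,-1,-1]
  R3 -= 3·R0 → [0,-4,-4,2]
  R2 -= -2·R1 → [0,0,-1,3]
  R3 -= -4·R1 → [0,0,-4,10]
  R3 -= 4·R2 → [0,0,0,-2]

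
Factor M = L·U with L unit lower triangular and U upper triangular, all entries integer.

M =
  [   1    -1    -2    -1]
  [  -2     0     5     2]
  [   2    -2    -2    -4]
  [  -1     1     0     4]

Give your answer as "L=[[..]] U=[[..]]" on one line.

  r1 -= -2·r0 → [0,-2,1,0]
  r2 -= 2·r0 → [0,0,2,-2]
  r3 -= -1·r0 → [0,0,-2,3]
  r2 -= 0·r1 → [0,0,2,-2]
  r3 -= 0·r1 → [0,0,-2,3]
  r3 -= -1·r2 → [0,0,0,1]

L=[[1,0,0,0],[-2,1,0,0],[2,0,1,0],[-1,0,-1,1]] U=[[1,-1,-2,-1],[0,-2,1,0],[0,0,2,-2],[0,0,0,1]]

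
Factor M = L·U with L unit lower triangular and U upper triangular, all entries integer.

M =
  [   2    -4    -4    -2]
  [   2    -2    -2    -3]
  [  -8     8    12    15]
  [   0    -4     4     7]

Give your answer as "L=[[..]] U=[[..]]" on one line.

L=[[1,0,0,0],[1,1,0,0],[-4,-4,1,0],[0,-2,2,1]] U=[[2,-4,-4,-2],[0,2,2,-1],[0,0,4,3],[0,0,0,-1]]

  r1 -= 1·r0 → [0,2,2,-1]
  r2 -= -4·r0 → [0,-8,-4,7]
  r3 -= 0·r0 → [0,-4,4,7]
  r2 -= -4·r1 → [0,0,4,3]
  r3 -= -2·r1 → [0,0,8,5]
  r3 -= 2·r2 → [0,0,0,-1]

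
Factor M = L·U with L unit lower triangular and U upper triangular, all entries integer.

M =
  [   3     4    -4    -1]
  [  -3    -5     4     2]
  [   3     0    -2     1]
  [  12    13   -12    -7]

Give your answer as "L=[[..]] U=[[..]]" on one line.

L=[[1,0,0,0],[-1,1,0,0],[1,4,1,0],[4,3,2,1]] U=[[3,4,-4,-1],[0,-1,0,1],[0,0,2,-2],[0,0,0,-2]]

  row1 -= -1·row0 → [0,-1,0,1]
  row2 -= 1·row0 → [0,-4,2,2]
  row3 -= 4·row0 → [0,-3,4,-3]
  row2 -= 4·row1 → [0,0,2,-2]
  row3 -= 3·row1 → [0,0,4,-6]
  row3 -= 2·row2 → [0,0,0,-2]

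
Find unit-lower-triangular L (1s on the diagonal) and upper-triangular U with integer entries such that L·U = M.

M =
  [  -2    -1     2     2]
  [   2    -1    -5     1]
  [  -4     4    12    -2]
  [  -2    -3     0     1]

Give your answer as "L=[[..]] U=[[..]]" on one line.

  row1 -= -1·row0 → [0,-2,-3,3]
  row2 -= 2·row0 → [0,6,8,-6]
  row3 -= 1·row0 → [0,-2,-2,-1]
  row2 -= -3·row1 → [0,0,-1,3]
  row3 -= 1·row1 → [0,0,1,-4]
  row3 -= -1·row2 → [0,0,0,-1]

L=[[1,0,0,0],[-1,1,0,0],[2,-3,1,0],[1,1,-1,1]] U=[[-2,-1,2,2],[0,-2,-3,3],[0,0,-1,3],[0,0,0,-1]]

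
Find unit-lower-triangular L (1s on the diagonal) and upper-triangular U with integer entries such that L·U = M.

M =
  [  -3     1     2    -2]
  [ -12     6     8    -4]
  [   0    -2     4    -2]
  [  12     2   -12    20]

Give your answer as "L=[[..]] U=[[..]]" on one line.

  row1 -= 4·row0 → [0,2,0,4]
  row2 -= 0·row0 → [0,-2,4,-2]
  row3 -= -4·row0 → [0,6,-4,12]
  row2 -= -1·row1 → [0,0,4,2]
  row3 -= 3·row1 → [0,0,-4,0]
  row3 -= -1·row2 → [0,0,0,2]

L=[[1,0,0,0],[4,1,0,0],[0,-1,1,0],[-4,3,-1,1]] U=[[-3,1,2,-2],[0,2,0,4],[0,0,4,2],[0,0,0,2]]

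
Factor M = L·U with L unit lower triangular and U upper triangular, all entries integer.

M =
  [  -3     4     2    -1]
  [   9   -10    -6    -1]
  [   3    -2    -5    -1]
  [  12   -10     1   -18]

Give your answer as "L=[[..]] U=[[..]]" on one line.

  R1 -= -3·R0 → [0,2,0,-4]
  R2 -= -1·R0 → [0,2,-3,-2]
  R3 -= -4·R0 → [0,6,9,-22]
  R2 -= 1·R1 → [0,0,-3,2]
  R3 -= 3·R1 → [0,0,9,-10]
  R3 -= -3·R2 → [0,0,0,-4]

L=[[1,0,0,0],[-3,1,0,0],[-1,1,1,0],[-4,3,-3,1]] U=[[-3,4,2,-1],[0,2,0,-4],[0,0,-3,2],[0,0,0,-4]]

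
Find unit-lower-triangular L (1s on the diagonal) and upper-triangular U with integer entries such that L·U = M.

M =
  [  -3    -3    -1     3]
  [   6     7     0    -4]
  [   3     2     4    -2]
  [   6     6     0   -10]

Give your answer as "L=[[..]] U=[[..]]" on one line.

  R1 -= -2·R0 → [0,1,-2,2]
  R2 -= -1·R0 → [0,-1,3,1]
  R3 -= -2·R0 → [0,0,-2,-4]
  R2 -= -1·R1 → [0,0,1,3]
  R3 -= 0·R1 → [0,0,-2,-4]
  R3 -= -2·R2 → [0,0,0,2]

L=[[1,0,0,0],[-2,1,0,0],[-1,-1,1,0],[-2,0,-2,1]] U=[[-3,-3,-1,3],[0,1,-2,2],[0,0,1,3],[0,0,0,2]]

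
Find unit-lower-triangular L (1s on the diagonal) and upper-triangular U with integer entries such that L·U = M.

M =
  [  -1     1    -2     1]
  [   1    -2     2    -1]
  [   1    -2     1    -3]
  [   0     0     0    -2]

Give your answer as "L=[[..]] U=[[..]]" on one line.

L=[[1,0,0,0],[-1,1,0,0],[-1,1,1,0],[0,0,0,1]] U=[[-1,1,-2,1],[0,-1,0,0],[0,0,-1,-2],[0,0,0,-2]]

  R1 -= -1·R0 → [0,-1,0,0]
  R2 -= -1·R0 → [0,-1,-1,-2]
  R3 -= 0·R0 → [0,0,0,-2]
  R2 -= 1·R1 → [0,0,-1,-2]
  R3 -= 0·R1 → [0,0,0,-2]
  R3 -= 0·R2 → [0,0,0,-2]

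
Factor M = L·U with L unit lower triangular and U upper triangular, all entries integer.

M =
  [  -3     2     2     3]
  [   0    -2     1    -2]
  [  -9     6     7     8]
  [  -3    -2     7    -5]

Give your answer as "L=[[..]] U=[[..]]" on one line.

  r1 -= 0·r0 → [0,-2,1,-2]
  r2 -= 3·r0 → [0,0,1,-1]
  r3 -= 1·r0 → [0,-4,5,-8]
  r2 -= 0·r1 → [0,0,1,-1]
  r3 -= 2·r1 → [0,0,3,-4]
  r3 -= 3·r2 → [0,0,0,-1]

L=[[1,0,0,0],[0,1,0,0],[3,0,1,0],[1,2,3,1]] U=[[-3,2,2,3],[0,-2,1,-2],[0,0,1,-1],[0,0,0,-1]]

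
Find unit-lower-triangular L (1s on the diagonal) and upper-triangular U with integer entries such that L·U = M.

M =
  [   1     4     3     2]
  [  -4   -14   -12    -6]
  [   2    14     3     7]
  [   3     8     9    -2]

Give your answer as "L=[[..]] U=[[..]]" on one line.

L=[[1,0,0,0],[-4,1,0,0],[2,3,1,0],[3,-2,0,1]] U=[[1,4,3,2],[0,2,0,2],[0,0,-3,-3],[0,0,0,-4]]

  row1 -= -4·row0 → [0,2,0,2]
  row2 -= 2·row0 → [0,6,-3,3]
  row3 -= 3·row0 → [0,-4,0,-8]
  row2 -= 3·row1 → [0,0,-3,-3]
  row3 -= -2·row1 → [0,0,0,-4]
  row3 -= 0·row2 → [0,0,0,-4]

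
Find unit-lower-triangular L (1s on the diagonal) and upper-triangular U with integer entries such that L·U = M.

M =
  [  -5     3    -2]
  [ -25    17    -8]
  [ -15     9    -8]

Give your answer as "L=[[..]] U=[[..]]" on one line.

L=[[1,0,0],[5,1,0],[3,0,1]] U=[[-5,3,-2],[0,2,2],[0,0,-2]]

  row1 -= 5·row0 → [0,2,2]
  row2 -= 3·row0 → [0,0,-2]
  row2 -= 0·row1 → [0,0,-2]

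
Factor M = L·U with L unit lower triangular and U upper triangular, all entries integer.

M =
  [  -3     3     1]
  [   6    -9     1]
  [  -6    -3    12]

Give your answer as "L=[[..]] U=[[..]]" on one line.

  R1 -= -2·R0 → [0,-3,3]
  R2 -= 2·R0 → [0,-9,10]
  R2 -= 3·R1 → [0,0,1]

L=[[1,0,0],[-2,1,0],[2,3,1]] U=[[-3,3,1],[0,-3,3],[0,0,1]]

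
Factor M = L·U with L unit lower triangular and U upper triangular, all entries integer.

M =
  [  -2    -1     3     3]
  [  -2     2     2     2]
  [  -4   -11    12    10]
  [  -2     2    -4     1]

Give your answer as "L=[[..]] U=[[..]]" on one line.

L=[[1,0,0,0],[1,1,0,0],[2,-3,1,0],[1,1,-2,1]] U=[[-2,-1,3,3],[0,3,-1,-1],[0,0,3,1],[0,0,0,1]]

  r1 -= 1·r0 → [0,3,-1,-1]
  r2 -= 2·r0 → [0,-9,6,4]
  r3 -= 1·r0 → [0,3,-7,-2]
  r2 -= -3·r1 → [0,0,3,1]
  r3 -= 1·r1 → [0,0,-6,-1]
  r3 -= -2·r2 → [0,0,0,1]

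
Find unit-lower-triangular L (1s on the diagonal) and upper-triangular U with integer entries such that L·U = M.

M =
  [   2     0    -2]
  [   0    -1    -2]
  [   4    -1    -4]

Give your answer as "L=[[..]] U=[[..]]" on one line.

  r1 -= 0·r0 → [0,-1,-2]
  r2 -= 2·r0 → [0,-1,0]
  r2 -= 1·r1 → [0,0,2]

L=[[1,0,0],[0,1,0],[2,1,1]] U=[[2,0,-2],[0,-1,-2],[0,0,2]]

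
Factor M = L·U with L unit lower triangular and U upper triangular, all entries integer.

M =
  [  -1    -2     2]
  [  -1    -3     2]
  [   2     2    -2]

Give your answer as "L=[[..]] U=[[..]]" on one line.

  row1 -= 1·row0 → [0,-1,0]
  row2 -= -2·row0 → [0,-2,2]
  row2 -= 2·row1 → [0,0,2]

L=[[1,0,0],[1,1,0],[-2,2,1]] U=[[-1,-2,2],[0,-1,0],[0,0,2]]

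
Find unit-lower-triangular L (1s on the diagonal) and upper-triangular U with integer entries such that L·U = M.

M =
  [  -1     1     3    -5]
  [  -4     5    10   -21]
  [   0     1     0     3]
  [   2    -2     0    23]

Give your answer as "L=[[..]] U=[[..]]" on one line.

L=[[1,0,0,0],[4,1,0,0],[0,1,1,0],[-2,0,3,1]] U=[[-1,1,3,-5],[0,1,-2,-1],[0,0,2,4],[0,0,0,1]]

  row1 -= 4·row0 → [0,1,-2,-1]
  row2 -= 0·row0 → [0,1,0,3]
  row3 -= -2·row0 → [0,0,6,13]
  row2 -= 1·row1 → [0,0,2,4]
  row3 -= 0·row1 → [0,0,6,13]
  row3 -= 3·row2 → [0,0,0,1]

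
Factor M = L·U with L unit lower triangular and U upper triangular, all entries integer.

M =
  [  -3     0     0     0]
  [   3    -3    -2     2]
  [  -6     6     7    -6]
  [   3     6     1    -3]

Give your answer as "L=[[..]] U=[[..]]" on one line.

L=[[1,0,0,0],[-1,1,0,0],[2,-2,1,0],[-1,-2,-1,1]] U=[[-3,0,0,0],[0,-3,-2,2],[0,0,3,-2],[0,0,0,-1]]

  row1 -= -1·row0 → [0,-3,-2,2]
  row2 -= 2·row0 → [0,6,7,-6]
  row3 -= -1·row0 → [0,6,1,-3]
  row2 -= -2·row1 → [0,0,3,-2]
  row3 -= -2·row1 → [0,0,-3,1]
  row3 -= -1·row2 → [0,0,0,-1]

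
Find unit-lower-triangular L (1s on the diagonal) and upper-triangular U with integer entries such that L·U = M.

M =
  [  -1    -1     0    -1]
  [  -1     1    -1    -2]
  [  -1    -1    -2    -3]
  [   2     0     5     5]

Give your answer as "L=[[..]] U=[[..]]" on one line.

L=[[1,0,0,0],[1,1,0,0],[1,0,1,0],[-2,-1,-2,1]] U=[[-1,-1,0,-1],[0,2,-1,-1],[0,0,-2,-2],[0,0,0,-2]]

  R1 -= 1·R0 → [0,2,-1,-1]
  R2 -= 1·R0 → [0,0,-2,-2]
  R3 -= -2·R0 → [0,-2,5,3]
  R2 -= 0·R1 → [0,0,-2,-2]
  R3 -= -1·R1 → [0,0,4,2]
  R3 -= -2·R2 → [0,0,0,-2]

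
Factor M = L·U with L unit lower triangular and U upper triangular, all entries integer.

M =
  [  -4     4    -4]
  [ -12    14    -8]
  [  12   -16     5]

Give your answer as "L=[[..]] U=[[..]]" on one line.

L=[[1,0,0],[3,1,0],[-3,-2,1]] U=[[-4,4,-4],[0,2,4],[0,0,1]]

  R1 -= 3·R0 → [0,2,4]
  R2 -= -3·R0 → [0,-4,-7]
  R2 -= -2·R1 → [0,0,1]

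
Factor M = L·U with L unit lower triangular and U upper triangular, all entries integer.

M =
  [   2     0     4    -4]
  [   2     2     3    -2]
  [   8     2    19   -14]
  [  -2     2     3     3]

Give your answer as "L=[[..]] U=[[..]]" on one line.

L=[[1,0,0,0],[1,1,0,0],[4,1,1,0],[-1,1,2,1]] U=[[2,0,4,-4],[0,2,-1,2],[0,0,4,0],[0,0,0,-3]]

  r1 -= 1·r0 → [0,2,-1,2]
  r2 -= 4·r0 → [0,2,3,2]
  r3 -= -1·r0 → [0,2,7,-1]
  r2 -= 1·r1 → [0,0,4,0]
  r3 -= 1·r1 → [0,0,8,-3]
  r3 -= 2·r2 → [0,0,0,-3]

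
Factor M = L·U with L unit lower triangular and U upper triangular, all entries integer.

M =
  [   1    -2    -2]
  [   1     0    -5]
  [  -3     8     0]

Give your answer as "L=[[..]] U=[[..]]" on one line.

  row1 -= 1·row0 → [0,2,-3]
  row2 -= -3·row0 → [0,2,-6]
  row2 -= 1·row1 → [0,0,-3]

L=[[1,0,0],[1,1,0],[-3,1,1]] U=[[1,-2,-2],[0,2,-3],[0,0,-3]]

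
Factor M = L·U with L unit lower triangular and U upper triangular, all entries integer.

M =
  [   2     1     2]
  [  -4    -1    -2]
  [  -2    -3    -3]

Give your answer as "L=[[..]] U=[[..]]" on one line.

L=[[1,0,0],[-2,1,0],[-1,-2,1]] U=[[2,1,2],[0,1,2],[0,0,3]]

  R1 -= -2·R0 → [0,1,2]
  R2 -= -1·R0 → [0,-2,-1]
  R2 -= -2·R1 → [0,0,3]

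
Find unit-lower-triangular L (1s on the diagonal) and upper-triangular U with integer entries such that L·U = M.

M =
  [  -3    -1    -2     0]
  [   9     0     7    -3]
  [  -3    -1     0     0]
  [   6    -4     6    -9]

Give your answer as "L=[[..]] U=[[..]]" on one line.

  row1 -= -3·row0 → [0,-3,1,-3]
  row2 -= 1·row0 → [0,0,2,0]
  row3 -= -2·row0 → [0,-6,2,-9]
  row2 -= 0·row1 → [0,0,2,0]
  row3 -= 2·row1 → [0,0,0,-3]
  row3 -= 0·row2 → [0,0,0,-3]

L=[[1,0,0,0],[-3,1,0,0],[1,0,1,0],[-2,2,0,1]] U=[[-3,-1,-2,0],[0,-3,1,-3],[0,0,2,0],[0,0,0,-3]]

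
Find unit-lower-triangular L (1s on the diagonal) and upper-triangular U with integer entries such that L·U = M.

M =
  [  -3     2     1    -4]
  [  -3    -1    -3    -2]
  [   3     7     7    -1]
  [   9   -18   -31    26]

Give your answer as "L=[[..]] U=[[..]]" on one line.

  row1 -= 1·row0 → [0,-3,-4,2]
  row2 -= -1·row0 → [0,9,8,-5]
  row3 -= -3·row0 → [0,-12,-28,14]
  row2 -= -3·row1 → [0,0,-4,1]
  row3 -= 4·row1 → [0,0,-12,6]
  row3 -= 3·row2 → [0,0,0,3]

L=[[1,0,0,0],[1,1,0,0],[-1,-3,1,0],[-3,4,3,1]] U=[[-3,2,1,-4],[0,-3,-4,2],[0,0,-4,1],[0,0,0,3]]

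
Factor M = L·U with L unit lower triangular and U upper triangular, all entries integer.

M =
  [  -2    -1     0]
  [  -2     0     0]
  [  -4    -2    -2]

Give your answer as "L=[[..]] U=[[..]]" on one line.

  R1 -= 1·R0 → [0,1,0]
  R2 -= 2·R0 → [0,0,-2]
  R2 -= 0·R1 → [0,0,-2]

L=[[1,0,0],[1,1,0],[2,0,1]] U=[[-2,-1,0],[0,1,0],[0,0,-2]]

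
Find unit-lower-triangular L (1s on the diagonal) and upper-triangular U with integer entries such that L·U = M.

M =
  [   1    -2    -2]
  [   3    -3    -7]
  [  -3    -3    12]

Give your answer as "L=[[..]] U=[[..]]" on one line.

L=[[1,0,0],[3,1,0],[-3,-3,1]] U=[[1,-2,-2],[0,3,-1],[0,0,3]]

  row1 -= 3·row0 → [0,3,-1]
  row2 -= -3·row0 → [0,-9,6]
  row2 -= -3·row1 → [0,0,3]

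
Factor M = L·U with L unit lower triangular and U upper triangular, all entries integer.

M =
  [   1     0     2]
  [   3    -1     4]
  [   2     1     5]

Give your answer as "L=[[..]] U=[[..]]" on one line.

  row1 -= 3·row0 → [0,-1,-2]
  row2 -= 2·row0 → [0,1,1]
  row2 -= -1·row1 → [0,0,-1]

L=[[1,0,0],[3,1,0],[2,-1,1]] U=[[1,0,2],[0,-1,-2],[0,0,-1]]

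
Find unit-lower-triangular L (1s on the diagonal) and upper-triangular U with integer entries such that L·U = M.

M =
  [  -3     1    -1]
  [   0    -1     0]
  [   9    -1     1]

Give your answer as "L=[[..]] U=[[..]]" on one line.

L=[[1,0,0],[0,1,0],[-3,-2,1]] U=[[-3,1,-1],[0,-1,0],[0,0,-2]]

  R1 -= 0·R0 → [0,-1,0]
  R2 -= -3·R0 → [0,2,-2]
  R2 -= -2·R1 → [0,0,-2]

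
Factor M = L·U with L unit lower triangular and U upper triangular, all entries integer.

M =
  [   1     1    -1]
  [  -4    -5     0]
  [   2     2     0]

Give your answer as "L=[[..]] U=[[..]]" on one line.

  row1 -= -4·row0 → [0,-1,-4]
  row2 -= 2·row0 → [0,0,2]
  row2 -= 0·row1 → [0,0,2]

L=[[1,0,0],[-4,1,0],[2,0,1]] U=[[1,1,-1],[0,-1,-4],[0,0,2]]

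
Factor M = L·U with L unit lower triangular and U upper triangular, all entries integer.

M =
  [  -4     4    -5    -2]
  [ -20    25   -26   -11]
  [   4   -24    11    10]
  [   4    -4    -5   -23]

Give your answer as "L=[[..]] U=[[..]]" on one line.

L=[[1,0,0,0],[5,1,0,0],[-1,-4,1,0],[-1,0,-5,1]] U=[[-4,4,-5,-2],[0,5,-1,-1],[0,0,2,4],[0,0,0,-5]]

  row1 -= 5·row0 → [0,5,-1,-1]
  row2 -= -1·row0 → [0,-20,6,8]
  row3 -= -1·row0 → [0,0,-10,-25]
  row2 -= -4·row1 → [0,0,2,4]
  row3 -= 0·row1 → [0,0,-10,-25]
  row3 -= -5·row2 → [0,0,0,-5]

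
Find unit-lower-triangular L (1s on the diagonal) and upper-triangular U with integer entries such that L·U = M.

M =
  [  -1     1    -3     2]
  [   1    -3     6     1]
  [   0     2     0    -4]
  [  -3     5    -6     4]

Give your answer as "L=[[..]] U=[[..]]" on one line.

L=[[1,0,0,0],[-1,1,0,0],[0,-1,1,0],[3,-1,2,1]] U=[[-1,1,-3,2],[0,-2,3,3],[0,0,3,-1],[0,0,0,3]]

  R1 -= -1·R0 → [0,-2,3,3]
  R2 -= 0·R0 → [0,2,0,-4]
  R3 -= 3·R0 → [0,2,3,-2]
  R2 -= -1·R1 → [0,0,3,-1]
  R3 -= -1·R1 → [0,0,6,1]
  R3 -= 2·R2 → [0,0,0,3]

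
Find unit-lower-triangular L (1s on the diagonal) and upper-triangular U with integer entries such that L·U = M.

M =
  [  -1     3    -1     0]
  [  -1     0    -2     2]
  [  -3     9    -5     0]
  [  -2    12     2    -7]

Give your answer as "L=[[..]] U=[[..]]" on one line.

L=[[1,0,0,0],[1,1,0,0],[3,0,1,0],[2,-2,-1,1]] U=[[-1,3,-1,0],[0,-3,-1,2],[0,0,-2,0],[0,0,0,-3]]

  R1 -= 1·R0 → [0,-3,-1,2]
  R2 -= 3·R0 → [0,0,-2,0]
  R3 -= 2·R0 → [0,6,4,-7]
  R2 -= 0·R1 → [0,0,-2,0]
  R3 -= -2·R1 → [0,0,2,-3]
  R3 -= -1·R2 → [0,0,0,-3]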